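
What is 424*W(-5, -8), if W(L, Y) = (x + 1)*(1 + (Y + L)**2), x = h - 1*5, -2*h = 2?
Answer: -360400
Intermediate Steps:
h = -1 (h = -1/2*2 = -1)
x = -6 (x = -1 - 1*5 = -1 - 5 = -6)
W(L, Y) = -5 - 5*(L + Y)**2 (W(L, Y) = (-6 + 1)*(1 + (Y + L)**2) = -5*(1 + (L + Y)**2) = -5 - 5*(L + Y)**2)
424*W(-5, -8) = 424*(-5 - 5*(-5 - 8)**2) = 424*(-5 - 5*(-13)**2) = 424*(-5 - 5*169) = 424*(-5 - 845) = 424*(-850) = -360400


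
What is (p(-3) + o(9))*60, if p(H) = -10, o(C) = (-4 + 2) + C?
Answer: -180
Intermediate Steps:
o(C) = -2 + C
(p(-3) + o(9))*60 = (-10 + (-2 + 9))*60 = (-10 + 7)*60 = -3*60 = -180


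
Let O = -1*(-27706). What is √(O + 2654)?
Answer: 2*√7590 ≈ 174.24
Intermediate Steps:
O = 27706
√(O + 2654) = √(27706 + 2654) = √30360 = 2*√7590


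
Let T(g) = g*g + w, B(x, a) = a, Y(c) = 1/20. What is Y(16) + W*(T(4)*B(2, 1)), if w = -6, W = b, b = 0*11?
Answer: 1/20 ≈ 0.050000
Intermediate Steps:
b = 0
W = 0
Y(c) = 1/20
T(g) = -6 + g² (T(g) = g*g - 6 = g² - 6 = -6 + g²)
Y(16) + W*(T(4)*B(2, 1)) = 1/20 + 0*((-6 + 4²)*1) = 1/20 + 0*((-6 + 16)*1) = 1/20 + 0*(10*1) = 1/20 + 0*10 = 1/20 + 0 = 1/20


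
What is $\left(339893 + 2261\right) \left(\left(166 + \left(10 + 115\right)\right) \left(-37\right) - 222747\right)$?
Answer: $-79897749156$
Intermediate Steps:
$\left(339893 + 2261\right) \left(\left(166 + \left(10 + 115\right)\right) \left(-37\right) - 222747\right) = 342154 \left(\left(166 + 125\right) \left(-37\right) - 222747\right) = 342154 \left(291 \left(-37\right) - 222747\right) = 342154 \left(-10767 - 222747\right) = 342154 \left(-233514\right) = -79897749156$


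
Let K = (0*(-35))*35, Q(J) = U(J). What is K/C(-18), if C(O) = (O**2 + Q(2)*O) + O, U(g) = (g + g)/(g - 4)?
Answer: 0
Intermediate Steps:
U(g) = 2*g/(-4 + g) (U(g) = (2*g)/(-4 + g) = 2*g/(-4 + g))
Q(J) = 2*J/(-4 + J)
C(O) = O**2 - O (C(O) = (O**2 + (2*2/(-4 + 2))*O) + O = (O**2 + (2*2/(-2))*O) + O = (O**2 + (2*2*(-1/2))*O) + O = (O**2 - 2*O) + O = O**2 - O)
K = 0 (K = 0*35 = 0)
K/C(-18) = 0/((-18*(-1 - 18))) = 0/((-18*(-19))) = 0/342 = 0*(1/342) = 0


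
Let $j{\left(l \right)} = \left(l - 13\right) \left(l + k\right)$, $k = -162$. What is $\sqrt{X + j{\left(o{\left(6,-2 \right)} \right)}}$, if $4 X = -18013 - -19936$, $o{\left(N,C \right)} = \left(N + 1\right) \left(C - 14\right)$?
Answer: $\frac{\sqrt{138923}}{2} \approx 186.36$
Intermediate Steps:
$o{\left(N,C \right)} = \left(1 + N\right) \left(-14 + C\right)$
$j{\left(l \right)} = \left(-162 + l\right) \left(-13 + l\right)$ ($j{\left(l \right)} = \left(l - 13\right) \left(l - 162\right) = \left(-13 + l\right) \left(-162 + l\right) = \left(-162 + l\right) \left(-13 + l\right)$)
$X = \frac{1923}{4}$ ($X = \frac{-18013 - -19936}{4} = \frac{-18013 + 19936}{4} = \frac{1}{4} \cdot 1923 = \frac{1923}{4} \approx 480.75$)
$\sqrt{X + j{\left(o{\left(6,-2 \right)} \right)}} = \sqrt{\frac{1923}{4} + \left(2106 + \left(-14 - 2 - 84 - 12\right)^{2} - 175 \left(-14 - 2 - 84 - 12\right)\right)} = \sqrt{\frac{1923}{4} + \left(2106 + \left(-112\right)^{2} - -19600\right)} = \sqrt{\frac{1923}{4} + \left(2106 + 12544 + 19600\right)} = \sqrt{\frac{1923}{4} + 34250} = \sqrt{\frac{138923}{4}} = \frac{\sqrt{138923}}{2}$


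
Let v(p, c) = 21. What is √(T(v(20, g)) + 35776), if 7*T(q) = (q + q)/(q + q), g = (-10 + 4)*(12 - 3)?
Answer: √1753031/7 ≈ 189.15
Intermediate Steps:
g = -54 (g = -6*9 = -54)
T(q) = ⅐ (T(q) = ((q + q)/(q + q))/7 = ((2*q)/((2*q)))/7 = ((2*q)*(1/(2*q)))/7 = (⅐)*1 = ⅐)
√(T(v(20, g)) + 35776) = √(⅐ + 35776) = √(250433/7) = √1753031/7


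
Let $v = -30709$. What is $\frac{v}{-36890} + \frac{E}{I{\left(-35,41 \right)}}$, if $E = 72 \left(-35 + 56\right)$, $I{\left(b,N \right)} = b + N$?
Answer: $\frac{1332427}{5270} \approx 252.83$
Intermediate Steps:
$I{\left(b,N \right)} = N + b$
$E = 1512$ ($E = 72 \cdot 21 = 1512$)
$\frac{v}{-36890} + \frac{E}{I{\left(-35,41 \right)}} = - \frac{30709}{-36890} + \frac{1512}{41 - 35} = \left(-30709\right) \left(- \frac{1}{36890}\right) + \frac{1512}{6} = \frac{4387}{5270} + 1512 \cdot \frac{1}{6} = \frac{4387}{5270} + 252 = \frac{1332427}{5270}$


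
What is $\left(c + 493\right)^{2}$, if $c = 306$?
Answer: $638401$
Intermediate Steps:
$\left(c + 493\right)^{2} = \left(306 + 493\right)^{2} = 799^{2} = 638401$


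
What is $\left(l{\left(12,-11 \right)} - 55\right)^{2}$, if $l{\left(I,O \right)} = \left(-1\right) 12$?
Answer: $4489$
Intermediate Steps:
$l{\left(I,O \right)} = -12$
$\left(l{\left(12,-11 \right)} - 55\right)^{2} = \left(-12 - 55\right)^{2} = \left(-67\right)^{2} = 4489$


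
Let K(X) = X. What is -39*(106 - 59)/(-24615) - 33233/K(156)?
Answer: -90860483/426660 ≈ -212.96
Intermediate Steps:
-39*(106 - 59)/(-24615) - 33233/K(156) = -39*(106 - 59)/(-24615) - 33233/156 = -39*47*(-1/24615) - 33233*1/156 = -1833*(-1/24615) - 33233/156 = 611/8205 - 33233/156 = -90860483/426660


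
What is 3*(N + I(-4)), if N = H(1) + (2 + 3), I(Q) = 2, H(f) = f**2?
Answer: 24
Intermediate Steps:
N = 6 (N = 1**2 + (2 + 3) = 1 + 5 = 6)
3*(N + I(-4)) = 3*(6 + 2) = 3*8 = 24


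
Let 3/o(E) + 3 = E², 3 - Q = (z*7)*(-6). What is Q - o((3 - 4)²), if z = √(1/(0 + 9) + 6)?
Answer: 9/2 + 14*√55 ≈ 108.33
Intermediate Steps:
z = √55/3 (z = √(1/9 + 6) = √(⅑ + 6) = √(55/9) = √55/3 ≈ 2.4721)
Q = 3 + 14*√55 (Q = 3 - (√55/3)*7*(-6) = 3 - 7*√55/3*(-6) = 3 - (-14)*√55 = 3 + 14*√55 ≈ 106.83)
o(E) = 3/(-3 + E²)
Q - o((3 - 4)²) = (3 + 14*√55) - 3/(-3 + ((3 - 4)²)²) = (3 + 14*√55) - 3/(-3 + ((-1)²)²) = (3 + 14*√55) - 3/(-3 + 1²) = (3 + 14*√55) - 3/(-3 + 1) = (3 + 14*√55) - 3/(-2) = (3 + 14*√55) - 3*(-1)/2 = (3 + 14*√55) - 1*(-3/2) = (3 + 14*√55) + 3/2 = 9/2 + 14*√55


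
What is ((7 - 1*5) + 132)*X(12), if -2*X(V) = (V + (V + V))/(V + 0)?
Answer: -201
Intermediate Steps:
X(V) = -3/2 (X(V) = -(V + (V + V))/(2*(V + 0)) = -(V + 2*V)/(2*V) = -3*V/(2*V) = -½*3 = -3/2)
((7 - 1*5) + 132)*X(12) = ((7 - 1*5) + 132)*(-3/2) = ((7 - 5) + 132)*(-3/2) = (2 + 132)*(-3/2) = 134*(-3/2) = -201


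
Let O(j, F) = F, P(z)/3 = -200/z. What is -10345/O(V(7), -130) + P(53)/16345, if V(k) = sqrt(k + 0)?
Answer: 358465613/4504682 ≈ 79.576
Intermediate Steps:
P(z) = -600/z (P(z) = 3*(-200/z) = -600/z)
V(k) = sqrt(k)
-10345/O(V(7), -130) + P(53)/16345 = -10345/(-130) - 600/53/16345 = -10345*(-1/130) - 600*1/53*(1/16345) = 2069/26 - 600/53*1/16345 = 2069/26 - 120/173257 = 358465613/4504682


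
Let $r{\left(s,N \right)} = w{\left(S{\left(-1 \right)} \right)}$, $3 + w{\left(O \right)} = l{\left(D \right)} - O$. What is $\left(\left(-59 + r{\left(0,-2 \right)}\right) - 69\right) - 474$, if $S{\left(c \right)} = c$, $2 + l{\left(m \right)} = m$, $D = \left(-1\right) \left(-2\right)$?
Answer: $-604$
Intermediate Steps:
$D = 2$
$l{\left(m \right)} = -2 + m$
$w{\left(O \right)} = -3 - O$ ($w{\left(O \right)} = -3 + \left(\left(-2 + 2\right) - O\right) = -3 + \left(0 - O\right) = -3 - O$)
$r{\left(s,N \right)} = -2$ ($r{\left(s,N \right)} = -3 - -1 = -3 + 1 = -2$)
$\left(\left(-59 + r{\left(0,-2 \right)}\right) - 69\right) - 474 = \left(\left(-59 - 2\right) - 69\right) - 474 = \left(-61 - 69\right) - 474 = -130 - 474 = -604$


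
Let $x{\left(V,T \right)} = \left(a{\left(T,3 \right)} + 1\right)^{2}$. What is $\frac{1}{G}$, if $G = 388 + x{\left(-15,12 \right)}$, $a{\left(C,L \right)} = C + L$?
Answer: $\frac{1}{644} \approx 0.0015528$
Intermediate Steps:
$x{\left(V,T \right)} = \left(4 + T\right)^{2}$ ($x{\left(V,T \right)} = \left(\left(T + 3\right) + 1\right)^{2} = \left(\left(3 + T\right) + 1\right)^{2} = \left(4 + T\right)^{2}$)
$G = 644$ ($G = 388 + \left(4 + 12\right)^{2} = 388 + 16^{2} = 388 + 256 = 644$)
$\frac{1}{G} = \frac{1}{644}$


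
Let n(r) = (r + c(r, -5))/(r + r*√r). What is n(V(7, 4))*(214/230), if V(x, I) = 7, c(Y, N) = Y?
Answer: -107/345 + 107*√7/345 ≈ 0.51042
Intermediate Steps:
n(r) = 2*r/(r + r^(3/2)) (n(r) = (r + r)/(r + r*√r) = (2*r)/(r + r^(3/2)) = 2*r/(r + r^(3/2)))
n(V(7, 4))*(214/230) = (2*7/(7 + 7^(3/2)))*(214/230) = (2*7/(7 + 7*√7))*(214*(1/230)) = (14/(7 + 7*√7))*(107/115) = 1498/(115*(7 + 7*√7))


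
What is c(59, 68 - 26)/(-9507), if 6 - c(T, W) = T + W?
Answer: 95/9507 ≈ 0.0099926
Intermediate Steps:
c(T, W) = 6 - T - W (c(T, W) = 6 - (T + W) = 6 + (-T - W) = 6 - T - W)
c(59, 68 - 26)/(-9507) = (6 - 1*59 - (68 - 26))/(-9507) = (6 - 59 - 1*42)*(-1/9507) = (6 - 59 - 42)*(-1/9507) = -95*(-1/9507) = 95/9507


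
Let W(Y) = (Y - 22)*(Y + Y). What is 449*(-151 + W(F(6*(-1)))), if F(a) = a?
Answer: 83065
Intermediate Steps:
W(Y) = 2*Y*(-22 + Y) (W(Y) = (-22 + Y)*(2*Y) = 2*Y*(-22 + Y))
449*(-151 + W(F(6*(-1)))) = 449*(-151 + 2*(6*(-1))*(-22 + 6*(-1))) = 449*(-151 + 2*(-6)*(-22 - 6)) = 449*(-151 + 2*(-6)*(-28)) = 449*(-151 + 336) = 449*185 = 83065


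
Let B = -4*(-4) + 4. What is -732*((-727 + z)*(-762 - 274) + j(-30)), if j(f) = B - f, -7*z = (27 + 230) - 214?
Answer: -556016952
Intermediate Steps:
z = -43/7 (z = -((27 + 230) - 214)/7 = -(257 - 214)/7 = -1/7*43 = -43/7 ≈ -6.1429)
B = 20 (B = 16 + 4 = 20)
j(f) = 20 - f
-732*((-727 + z)*(-762 - 274) + j(-30)) = -732*((-727 - 43/7)*(-762 - 274) + (20 - 1*(-30))) = -732*(-5132/7*(-1036) + (20 + 30)) = -732*(759536 + 50) = -732*759586 = -556016952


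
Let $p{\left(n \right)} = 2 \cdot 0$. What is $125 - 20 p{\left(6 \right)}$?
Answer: $125$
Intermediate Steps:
$p{\left(n \right)} = 0$
$125 - 20 p{\left(6 \right)} = 125 - 0 = 125 + 0 = 125$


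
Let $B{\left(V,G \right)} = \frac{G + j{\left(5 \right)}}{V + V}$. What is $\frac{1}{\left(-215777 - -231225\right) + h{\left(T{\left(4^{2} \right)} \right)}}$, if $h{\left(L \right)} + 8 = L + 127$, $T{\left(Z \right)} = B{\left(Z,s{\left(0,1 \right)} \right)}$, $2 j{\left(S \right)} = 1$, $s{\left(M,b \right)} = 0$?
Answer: $\frac{64}{996289} \approx 6.4238 \cdot 10^{-5}$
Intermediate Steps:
$j{\left(S \right)} = \frac{1}{2}$ ($j{\left(S \right)} = \frac{1}{2} \cdot 1 = \frac{1}{2}$)
$B{\left(V,G \right)} = \frac{\frac{1}{2} + G}{2 V}$ ($B{\left(V,G \right)} = \frac{G + \frac{1}{2}}{V + V} = \frac{\frac{1}{2} + G}{2 V}$)
$T{\left(Z \right)} = \frac{1}{4 Z}$ ($T{\left(Z \right)} = \frac{1 + 2 \cdot 0}{4 Z} = \frac{1 + 0}{4 Z} = \frac{1}{4} \frac{1}{Z} 1 = \frac{1}{4 Z}$)
$h{\left(L \right)} = 119 + L$ ($h{\left(L \right)} = -8 + \left(L + 127\right) = -8 + \left(127 + L\right) = 119 + L$)
$\frac{1}{\left(-215777 - -231225\right) + h{\left(T{\left(4^{2} \right)} \right)}} = \frac{1}{\left(-215777 - -231225\right) + \left(119 + \frac{1}{4 \cdot 4^{2}}\right)} = \frac{1}{\left(-215777 + 231225\right) + \left(119 + \frac{1}{4 \cdot 16}\right)} = \frac{1}{15448 + \left(119 + \frac{1}{4} \cdot \frac{1}{16}\right)} = \frac{1}{15448 + \left(119 + \frac{1}{64}\right)} = \frac{1}{15448 + \frac{7617}{64}} = \frac{1}{\frac{996289}{64}} = \frac{64}{996289}$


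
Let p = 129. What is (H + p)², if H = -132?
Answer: 9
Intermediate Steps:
(H + p)² = (-132 + 129)² = (-3)² = 9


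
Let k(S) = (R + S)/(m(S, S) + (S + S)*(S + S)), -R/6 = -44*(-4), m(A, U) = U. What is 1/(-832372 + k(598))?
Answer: -715507/595567992833 ≈ -1.2014e-6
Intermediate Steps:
R = -1056 (R = -(-264)*(-4) = -6*176 = -1056)
k(S) = (-1056 + S)/(S + 4*S**2) (k(S) = (-1056 + S)/(S + (S + S)*(S + S)) = (-1056 + S)/(S + (2*S)*(2*S)) = (-1056 + S)/(S + 4*S**2))
1/(-832372 + k(598)) = 1/(-832372 + (-1056 + 598)/(598*(1 + 4*598))) = 1/(-832372 + (1/598)*(-458)/(1 + 2392)) = 1/(-832372 + (1/598)*(-458)/2393) = 1/(-832372 + (1/598)*(1/2393)*(-458)) = 1/(-832372 - 229/715507) = 1/(-595567992833/715507) = -715507/595567992833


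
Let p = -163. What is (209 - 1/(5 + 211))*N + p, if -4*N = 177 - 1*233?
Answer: 298397/108 ≈ 2762.9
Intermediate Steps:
N = 14 (N = -(177 - 1*233)/4 = -(177 - 233)/4 = -1/4*(-56) = 14)
(209 - 1/(5 + 211))*N + p = (209 - 1/(5 + 211))*14 - 163 = (209 - 1/216)*14 - 163 = (45143/216)*14 - 163 = 316001/108 - 163 = 298397/108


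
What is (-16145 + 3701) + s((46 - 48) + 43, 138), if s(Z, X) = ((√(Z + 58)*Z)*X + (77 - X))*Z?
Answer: -14945 + 695934*√11 ≈ 2.2932e+6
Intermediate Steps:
s(Z, X) = Z*(77 - X + X*Z*√(58 + Z)) (s(Z, X) = ((√(58 + Z)*Z)*X + (77 - X))*Z = ((Z*√(58 + Z))*X + (77 - X))*Z = (X*Z*√(58 + Z) + (77 - X))*Z = (77 - X + X*Z*√(58 + Z))*Z = Z*(77 - X + X*Z*√(58 + Z)))
(-16145 + 3701) + s((46 - 48) + 43, 138) = (-16145 + 3701) + ((46 - 48) + 43)*(77 - 1*138 + 138*((46 - 48) + 43)*√(58 + ((46 - 48) + 43))) = -12444 + (-2 + 43)*(77 - 138 + 138*(-2 + 43)*√(58 + (-2 + 43))) = -12444 + 41*(77 - 138 + 138*41*√(58 + 41)) = -12444 + 41*(77 - 138 + 138*41*√99) = -12444 + 41*(77 - 138 + 138*41*(3*√11)) = -12444 + 41*(77 - 138 + 16974*√11) = -12444 + 41*(-61 + 16974*√11) = -12444 + (-2501 + 695934*√11) = -14945 + 695934*√11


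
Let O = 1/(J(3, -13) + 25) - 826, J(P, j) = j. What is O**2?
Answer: 98227921/144 ≈ 6.8214e+5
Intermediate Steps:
O = -9911/12 (O = 1/(-13 + 25) - 826 = 1/12 - 826 = -9911/12 ≈ -825.92)
O**2 = (-9911/12)**2 = 98227921/144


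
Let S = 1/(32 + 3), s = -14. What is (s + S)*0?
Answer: 0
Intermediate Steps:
S = 1/35 ≈ 0.028571
(s + S)*0 = (-14 + 1/35)*0 = -489/35*0 = 0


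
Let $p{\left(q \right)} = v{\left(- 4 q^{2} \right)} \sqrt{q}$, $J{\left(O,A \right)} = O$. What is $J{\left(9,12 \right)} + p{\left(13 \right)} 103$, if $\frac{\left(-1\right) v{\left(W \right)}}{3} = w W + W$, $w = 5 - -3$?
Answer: $9 + 1879956 \sqrt{13} \approx 6.7783 \cdot 10^{6}$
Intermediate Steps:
$w = 8$ ($w = 5 + 3 = 8$)
$v{\left(W \right)} = - 27 W$ ($v{\left(W \right)} = - 3 \left(8 W + W\right) = - 3 \cdot 9 W = - 27 W$)
$p{\left(q \right)} = 108 q^{\frac{5}{2}}$ ($p{\left(q \right)} = - 27 \left(- 4 q^{2}\right) \sqrt{q} = 108 q^{2} \sqrt{q} = 108 q^{\frac{5}{2}}$)
$J{\left(9,12 \right)} + p{\left(13 \right)} 103 = 9 + 108 \cdot 13^{\frac{5}{2}} \cdot 103 = 9 + 108 \cdot 169 \sqrt{13} \cdot 103 = 9 + 18252 \sqrt{13} \cdot 103 = 9 + 1879956 \sqrt{13}$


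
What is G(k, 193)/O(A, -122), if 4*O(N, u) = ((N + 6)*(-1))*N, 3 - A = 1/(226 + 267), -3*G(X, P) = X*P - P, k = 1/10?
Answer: -140725371/16391020 ≈ -8.5855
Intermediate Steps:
k = ⅒ ≈ 0.10000
G(X, P) = P/3 - P*X/3 (G(X, P) = -(X*P - P)/3 = -(P*X - P)/3 = -(-P + P*X)/3 = P/3 - P*X/3)
A = 1478/493 (A = 3 - 1/(226 + 267) = 3 - 1/493 = 1478/493 ≈ 2.9980)
O(N, u) = N*(-6 - N)/4 (O(N, u) = (((N + 6)*(-1))*N)/4 = (((6 + N)*(-1))*N)/4 = ((-6 - N)*N)/4 = (N*(-6 - N))/4 = N*(-6 - N)/4)
G(k, 193)/O(A, -122) = ((⅓)*193*(1 - 1*⅒))/((-¼*1478/493*(6 + 1478/493))) = ((⅓)*193*(1 - ⅒))/((-¼*1478/493*4436/493)) = ((⅓)*193*(9/10))/(-1639102/243049) = (579/10)*(-243049/1639102) = -140725371/16391020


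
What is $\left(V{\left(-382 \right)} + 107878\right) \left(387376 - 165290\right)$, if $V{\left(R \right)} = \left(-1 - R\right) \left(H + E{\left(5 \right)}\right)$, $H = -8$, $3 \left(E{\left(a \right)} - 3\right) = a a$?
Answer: $24240242728$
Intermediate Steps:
$E{\left(a \right)} = 3 + \frac{a^{2}}{3}$ ($E{\left(a \right)} = 3 + \frac{a a}{3} = 3 + \frac{a^{2}}{3}$)
$V{\left(R \right)} = - \frac{10}{3} - \frac{10 R}{3}$ ($V{\left(R \right)} = \left(-1 - R\right) \left(-8 + \left(3 + \frac{5^{2}}{3}\right)\right) = \left(-1 - R\right) \left(-8 + \left(3 + \frac{1}{3} \cdot 25\right)\right) = \left(-1 - R\right) \left(-8 + \left(3 + \frac{25}{3}\right)\right) = \left(-1 - R\right) \left(-8 + \frac{34}{3}\right) = \left(-1 - R\right) \frac{10}{3} = - \frac{10}{3} - \frac{10 R}{3}$)
$\left(V{\left(-382 \right)} + 107878\right) \left(387376 - 165290\right) = \left(\left(- \frac{10}{3} - - \frac{3820}{3}\right) + 107878\right) \left(387376 - 165290\right) = \left(\left(- \frac{10}{3} + \frac{3820}{3}\right) + 107878\right) 222086 = \left(1270 + 107878\right) 222086 = 109148 \cdot 222086 = 24240242728$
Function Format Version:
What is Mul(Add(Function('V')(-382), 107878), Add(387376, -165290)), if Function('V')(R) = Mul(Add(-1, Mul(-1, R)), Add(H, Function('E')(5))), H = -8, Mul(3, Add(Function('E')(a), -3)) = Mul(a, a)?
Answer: 24240242728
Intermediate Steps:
Function('E')(a) = Add(3, Mul(Rational(1, 3), Pow(a, 2))) (Function('E')(a) = Add(3, Mul(Rational(1, 3), Mul(a, a))) = Add(3, Mul(Rational(1, 3), Pow(a, 2))))
Function('V')(R) = Add(Rational(-10, 3), Mul(Rational(-10, 3), R)) (Function('V')(R) = Mul(Add(-1, Mul(-1, R)), Add(-8, Add(3, Mul(Rational(1, 3), Pow(5, 2))))) = Mul(Add(-1, Mul(-1, R)), Add(-8, Add(3, Mul(Rational(1, 3), 25)))) = Mul(Add(-1, Mul(-1, R)), Add(-8, Add(3, Rational(25, 3)))) = Mul(Add(-1, Mul(-1, R)), Add(-8, Rational(34, 3))) = Mul(Add(-1, Mul(-1, R)), Rational(10, 3)) = Add(Rational(-10, 3), Mul(Rational(-10, 3), R)))
Mul(Add(Function('V')(-382), 107878), Add(387376, -165290)) = Mul(Add(Add(Rational(-10, 3), Mul(Rational(-10, 3), -382)), 107878), Add(387376, -165290)) = Mul(Add(Add(Rational(-10, 3), Rational(3820, 3)), 107878), 222086) = Mul(Add(1270, 107878), 222086) = Mul(109148, 222086) = 24240242728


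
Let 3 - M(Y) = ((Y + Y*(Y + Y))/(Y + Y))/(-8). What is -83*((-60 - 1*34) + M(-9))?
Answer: 122259/16 ≈ 7641.2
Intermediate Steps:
M(Y) = 3 + (Y + 2*Y²)/(16*Y) (M(Y) = 3 - (Y + Y*(Y + Y))/(Y + Y)/(-8) = 3 - (Y + Y*(2*Y))/((2*Y))*(-1)/8 = 3 - (Y + 2*Y²)*(1/(2*Y))*(-1)/8 = 3 - (Y + 2*Y²)/(2*Y)*(-1)/8 = 3 - (-1)*(Y + 2*Y²)/(16*Y) = 3 + (Y + 2*Y²)/(16*Y))
-83*((-60 - 1*34) + M(-9)) = -83*((-60 - 1*34) + (49/16 + (⅛)*(-9))) = -83*((-60 - 34) + (49/16 - 9/8)) = -83*(-94 + 31/16) = -83*(-1473/16) = 122259/16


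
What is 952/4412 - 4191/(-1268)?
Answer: 4924457/1398604 ≈ 3.5210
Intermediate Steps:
952/4412 - 4191/(-1268) = 952*(1/4412) - 4191*(-1/1268) = 238/1103 + 4191/1268 = 4924457/1398604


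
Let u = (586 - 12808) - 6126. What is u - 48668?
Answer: -67016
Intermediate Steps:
u = -18348 (u = -12222 - 6126 = -18348)
u - 48668 = -18348 - 48668 = -67016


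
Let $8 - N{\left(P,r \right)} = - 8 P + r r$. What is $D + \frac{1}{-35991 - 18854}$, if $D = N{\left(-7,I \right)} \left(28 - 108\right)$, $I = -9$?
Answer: $\frac{566000399}{54845} \approx 10320.0$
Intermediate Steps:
$N{\left(P,r \right)} = 8 - r^{2} + 8 P$ ($N{\left(P,r \right)} = 8 - \left(- 8 P + r r\right) = 8 - \left(- 8 P + r^{2}\right) = 8 - \left(r^{2} - 8 P\right) = 8 + \left(- r^{2} + 8 P\right) = 8 - r^{2} + 8 P$)
$D = 10320$ ($D = \left(8 - \left(-9\right)^{2} + 8 \left(-7\right)\right) \left(28 - 108\right) = \left(8 - 81 - 56\right) \left(-80\right) = \left(-129\right) \left(-80\right) = 10320$)
$D + \frac{1}{-35991 - 18854} = 10320 + \frac{1}{-35991 - 18854} = 10320 + \frac{1}{-54845} = 10320 - \frac{1}{54845} = \frac{566000399}{54845}$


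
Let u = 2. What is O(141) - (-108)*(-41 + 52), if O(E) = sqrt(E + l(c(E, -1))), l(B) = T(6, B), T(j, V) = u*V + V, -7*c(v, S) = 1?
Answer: 1188 + 2*sqrt(1722)/7 ≈ 1199.9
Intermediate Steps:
c(v, S) = -1/7 (c(v, S) = -1/7*1 = -1/7)
T(j, V) = 3*V (T(j, V) = 2*V + V = 3*V)
l(B) = 3*B
O(E) = sqrt(-3/7 + E) (O(E) = sqrt(E + 3*(-1/7)) = sqrt(E - 3/7) = sqrt(-3/7 + E))
O(141) - (-108)*(-41 + 52) = sqrt(-21 + 49*141)/7 - (-108)*(-41 + 52) = sqrt(-21 + 6909)/7 - (-108)*11 = sqrt(6888)/7 - 1*(-1188) = (2*sqrt(1722))/7 + 1188 = 2*sqrt(1722)/7 + 1188 = 1188 + 2*sqrt(1722)/7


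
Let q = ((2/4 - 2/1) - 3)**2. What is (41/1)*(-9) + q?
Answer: -1395/4 ≈ -348.75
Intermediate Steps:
q = 81/4 (q = ((2*(1/4) - 2*1) - 3)**2 = ((1/2 - 2) - 3)**2 = (-3/2 - 3)**2 = (-9/2)**2 = 81/4 ≈ 20.250)
(41/1)*(-9) + q = (41/1)*(-9) + 81/4 = (41*1)*(-9) + 81/4 = 41*(-9) + 81/4 = -369 + 81/4 = -1395/4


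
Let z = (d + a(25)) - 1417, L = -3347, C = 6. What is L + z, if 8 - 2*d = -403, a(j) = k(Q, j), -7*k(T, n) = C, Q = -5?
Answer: -63831/14 ≈ -4559.4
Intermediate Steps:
k(T, n) = -6/7 (k(T, n) = -⅐*6 = -6/7)
a(j) = -6/7
d = 411/2 (d = 4 - ½*(-403) = 4 + 403/2 = 411/2 ≈ 205.50)
z = -16973/14 (z = (411/2 - 6/7) - 1417 = 2865/14 - 1417 = -16973/14 ≈ -1212.4)
L + z = -3347 - 16973/14 = -63831/14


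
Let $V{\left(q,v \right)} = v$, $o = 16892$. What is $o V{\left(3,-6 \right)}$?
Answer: $-101352$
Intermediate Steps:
$o V{\left(3,-6 \right)} = 16892 \left(-6\right) = -101352$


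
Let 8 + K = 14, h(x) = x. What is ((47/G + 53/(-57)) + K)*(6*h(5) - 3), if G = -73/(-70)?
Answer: 1877643/1387 ≈ 1353.7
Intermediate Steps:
G = 73/70 (G = -73*(-1/70) = 73/70 ≈ 1.0429)
K = 6 (K = -8 + 14 = 6)
((47/G + 53/(-57)) + K)*(6*h(5) - 3) = ((47/(73/70) + 53/(-57)) + 6)*(6*5 - 3) = ((47*(70/73) + 53*(-1/57)) + 6)*(30 - 3) = ((3290/73 - 53/57) + 6)*27 = (183661/4161 + 6)*27 = (208627/4161)*27 = 1877643/1387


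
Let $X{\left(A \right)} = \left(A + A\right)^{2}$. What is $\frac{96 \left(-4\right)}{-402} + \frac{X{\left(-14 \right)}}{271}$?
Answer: $\frac{69872}{18157} \approx 3.8482$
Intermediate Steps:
$X{\left(A \right)} = 4 A^{2}$ ($X{\left(A \right)} = \left(2 A\right)^{2} = 4 A^{2}$)
$\frac{96 \left(-4\right)}{-402} + \frac{X{\left(-14 \right)}}{271} = \frac{96 \left(-4\right)}{-402} + \frac{4 \left(-14\right)^{2}}{271} = \left(-384\right) \left(- \frac{1}{402}\right) + 4 \cdot 196 \cdot \frac{1}{271} = \frac{64}{67} + 784 \cdot \frac{1}{271} = \frac{64}{67} + \frac{784}{271} = \frac{69872}{18157}$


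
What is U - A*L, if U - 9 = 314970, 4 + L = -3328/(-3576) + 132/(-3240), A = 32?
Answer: 6337804489/20115 ≈ 3.1508e+5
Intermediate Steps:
L = -125119/40230 (L = -4 + (-3328/(-3576) + 132/(-3240)) = -4 + (-3328*(-1/3576) + 132*(-1/3240)) = -4 + (416/447 - 11/270) = -4 + 35801/40230 = -125119/40230 ≈ -3.1101)
U = 314979 (U = 9 + 314970 = 314979)
U - A*L = 314979 - 32*(-125119)/40230 = 314979 - 1*(-2001904/20115) = 314979 + 2001904/20115 = 6337804489/20115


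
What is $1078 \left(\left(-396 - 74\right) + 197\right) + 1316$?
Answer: $-292978$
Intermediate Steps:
$1078 \left(\left(-396 - 74\right) + 197\right) + 1316 = 1078 \left(-470 + 197\right) + 1316 = 1078 \left(-273\right) + 1316 = -294294 + 1316 = -292978$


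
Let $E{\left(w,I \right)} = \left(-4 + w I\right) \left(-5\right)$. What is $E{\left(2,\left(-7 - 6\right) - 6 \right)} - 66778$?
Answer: $-66568$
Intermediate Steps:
$E{\left(w,I \right)} = 20 - 5 I w$ ($E{\left(w,I \right)} = \left(-4 + I w\right) \left(-5\right) = 20 - 5 I w$)
$E{\left(2,\left(-7 - 6\right) - 6 \right)} - 66778 = \left(20 - 5 \left(\left(-7 - 6\right) - 6\right) 2\right) - 66778 = \left(20 - 5 \left(-13 - 6\right) 2\right) - 66778 = \left(20 - \left(-95\right) 2\right) - 66778 = \left(20 + 190\right) - 66778 = 210 - 66778 = -66568$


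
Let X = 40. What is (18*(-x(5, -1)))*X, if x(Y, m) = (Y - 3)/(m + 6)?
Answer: -288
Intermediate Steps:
x(Y, m) = (-3 + Y)/(6 + m)
(18*(-x(5, -1)))*X = (18*(-(-3 + 5)/(6 - 1)))*40 = (18*(-2/5))*40 = (18*(-1*⅖))*40 = (18*(-⅖))*40 = -36/5*40 = -288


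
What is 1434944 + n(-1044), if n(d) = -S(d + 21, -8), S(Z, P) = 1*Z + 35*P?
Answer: 1436247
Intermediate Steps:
S(Z, P) = Z + 35*P
n(d) = 259 - d (n(d) = -((d + 21) + 35*(-8)) = -((21 + d) - 280) = -(-259 + d) = 259 - d)
1434944 + n(-1044) = 1434944 + (259 - 1*(-1044)) = 1434944 + (259 + 1044) = 1434944 + 1303 = 1436247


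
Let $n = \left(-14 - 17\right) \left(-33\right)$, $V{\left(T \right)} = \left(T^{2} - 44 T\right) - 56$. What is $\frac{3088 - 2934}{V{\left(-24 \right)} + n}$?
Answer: $\frac{154}{2599} \approx 0.059254$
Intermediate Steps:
$V{\left(T \right)} = -56 + T^{2} - 44 T$
$n = 1023$ ($n = \left(-31\right) \left(-33\right) = 1023$)
$\frac{3088 - 2934}{V{\left(-24 \right)} + n} = \frac{3088 - 2934}{\left(-56 + \left(-24\right)^{2} - -1056\right) + 1023} = \frac{154}{\left(-56 + 576 + 1056\right) + 1023} = \frac{154}{1576 + 1023} = \frac{154}{2599}$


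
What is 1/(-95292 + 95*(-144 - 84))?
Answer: -1/116952 ≈ -8.5505e-6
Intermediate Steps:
1/(-95292 + 95*(-144 - 84)) = 1/(-95292 + 95*(-228)) = 1/(-95292 - 21660) = 1/(-116952) = -1/116952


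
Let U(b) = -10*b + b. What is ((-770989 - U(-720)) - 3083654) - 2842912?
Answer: -6704035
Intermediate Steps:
U(b) = -9*b
((-770989 - U(-720)) - 3083654) - 2842912 = ((-770989 - (-9)*(-720)) - 3083654) - 2842912 = ((-770989 - 1*6480) - 3083654) - 2842912 = ((-770989 - 6480) - 3083654) - 2842912 = (-777469 - 3083654) - 2842912 = -3861123 - 2842912 = -6704035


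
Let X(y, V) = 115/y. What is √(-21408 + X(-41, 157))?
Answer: I*√35991563/41 ≈ 146.32*I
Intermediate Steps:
√(-21408 + X(-41, 157)) = √(-21408 + 115/(-41)) = √(-21408 + 115*(-1/41)) = √(-21408 - 115/41) = √(-877843/41) = I*√35991563/41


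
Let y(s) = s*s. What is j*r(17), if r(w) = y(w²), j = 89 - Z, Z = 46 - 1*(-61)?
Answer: -1503378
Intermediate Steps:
Z = 107 (Z = 46 + 61 = 107)
y(s) = s²
j = -18 (j = 89 - 1*107 = 89 - 107 = -18)
r(w) = w⁴ (r(w) = (w²)² = w⁴)
j*r(17) = -18*17⁴ = -18*83521 = -1503378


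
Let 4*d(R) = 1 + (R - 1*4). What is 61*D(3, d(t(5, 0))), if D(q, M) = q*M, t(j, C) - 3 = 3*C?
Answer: 0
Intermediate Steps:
t(j, C) = 3 + 3*C
d(R) = -3/4 + R/4 (d(R) = (1 + (R - 1*4))/4 = (1 + (R - 4))/4 = (1 + (-4 + R))/4 = (-3 + R)/4 = -3/4 + R/4)
D(q, M) = M*q
61*D(3, d(t(5, 0))) = 61*((-3/4 + (3 + 3*0)/4)*3) = 61*((-3/4 + (3 + 0)/4)*3) = 61*((-3/4 + (1/4)*3)*3) = 61*((-3/4 + 3/4)*3) = 61*(0*3) = 61*0 = 0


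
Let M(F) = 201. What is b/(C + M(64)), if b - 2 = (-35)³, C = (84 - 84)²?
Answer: -14291/67 ≈ -213.30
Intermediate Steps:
C = 0 (C = 0² = 0)
b = -42873 (b = 2 + (-35)³ = 2 - 42875 = -42873)
b/(C + M(64)) = -42873/(0 + 201) = -42873/201 = -42873*1/201 = -14291/67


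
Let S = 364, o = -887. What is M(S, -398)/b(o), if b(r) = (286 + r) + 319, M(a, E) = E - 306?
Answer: 352/141 ≈ 2.4965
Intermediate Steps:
M(a, E) = -306 + E
b(r) = 605 + r
M(S, -398)/b(o) = (-306 - 398)/(605 - 887) = -704/(-282) = -704*(-1/282) = 352/141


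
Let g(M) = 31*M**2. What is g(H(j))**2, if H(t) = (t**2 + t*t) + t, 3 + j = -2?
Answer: 3940700625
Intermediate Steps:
j = -5 (j = -3 - 2 = -5)
H(t) = t + 2*t**2 (H(t) = (t**2 + t**2) + t = 2*t**2 + t = t + 2*t**2)
g(H(j))**2 = (31*(-5*(1 + 2*(-5)))**2)**2 = (31*(-5*(1 - 10))**2)**2 = (31*(-5*(-9))**2)**2 = (31*45**2)**2 = (31*2025)**2 = 62775**2 = 3940700625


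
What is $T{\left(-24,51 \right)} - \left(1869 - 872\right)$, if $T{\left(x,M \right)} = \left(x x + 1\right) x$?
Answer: $-14845$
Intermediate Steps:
$T{\left(x,M \right)} = x \left(1 + x^{2}\right)$ ($T{\left(x,M \right)} = \left(x^{2} + 1\right) x = \left(1 + x^{2}\right) x = x \left(1 + x^{2}\right)$)
$T{\left(-24,51 \right)} - \left(1869 - 872\right) = \left(-24 + \left(-24\right)^{3}\right) - \left(1869 - 872\right) = \left(-24 - 13824\right) - \left(1869 - 872\right) = -13848 - 997 = -14845$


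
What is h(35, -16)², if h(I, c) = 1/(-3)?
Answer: ⅑ ≈ 0.11111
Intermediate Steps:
h(I, c) = -⅓
h(35, -16)² = (-⅓)² = ⅑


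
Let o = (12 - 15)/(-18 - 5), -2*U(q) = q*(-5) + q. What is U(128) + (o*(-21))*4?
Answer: 5636/23 ≈ 245.04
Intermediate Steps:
U(q) = 2*q (U(q) = -(q*(-5) + q)/2 = -(-5*q + q)/2 = -(-2)*q = 2*q)
o = 3/23 (o = -3/(-23) = -3*(-1/23) = 3/23 ≈ 0.13043)
U(128) + (o*(-21))*4 = 2*128 + ((3/23)*(-21))*4 = 256 - 63/23*4 = 256 - 252/23 = 5636/23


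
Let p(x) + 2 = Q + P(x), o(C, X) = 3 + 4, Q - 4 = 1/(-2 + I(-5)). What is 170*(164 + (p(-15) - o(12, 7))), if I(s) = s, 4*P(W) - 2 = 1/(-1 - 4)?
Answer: 379151/14 ≈ 27082.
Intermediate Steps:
P(W) = 9/20 (P(W) = 1/2 + 1/(4*(-1 - 4)) = 1/2 + (1/4)/(-5) = 1/2 + (1/4)*(-1/5) = 1/2 - 1/20 = 9/20)
Q = 27/7 (Q = 4 + 1/(-2 - 5) = 4 + 1/(-7) = 4 - 1/7 = 27/7 ≈ 3.8571)
o(C, X) = 7
p(x) = 323/140 (p(x) = -2 + (27/7 + 9/20) = -2 + 603/140 = 323/140)
170*(164 + (p(-15) - o(12, 7))) = 170*(164 + (323/140 - 1*7)) = 170*(164 + (323/140 - 7)) = 170*(164 - 657/140) = 170*(22303/140) = 379151/14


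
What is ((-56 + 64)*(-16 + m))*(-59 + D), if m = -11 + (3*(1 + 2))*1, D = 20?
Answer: 5616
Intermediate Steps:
m = -2 (m = -11 + (3*3)*1 = -11 + 9*1 = -11 + 9 = -2)
((-56 + 64)*(-16 + m))*(-59 + D) = ((-56 + 64)*(-16 - 2))*(-59 + 20) = (8*(-18))*(-39) = -144*(-39) = 5616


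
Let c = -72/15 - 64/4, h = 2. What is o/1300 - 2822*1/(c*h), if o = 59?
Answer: 176493/2600 ≈ 67.882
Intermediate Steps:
c = -104/5 (c = -72*1/15 - 64*¼ = -24/5 - 16 = -104/5 ≈ -20.800)
o/1300 - 2822*1/(c*h) = 59/1300 - 2822/((-104/5*2)) = 59*(1/1300) - 2822/(-208/5) = 59/1300 - 2822*(-5/208) = 59/1300 + 7055/104 = 176493/2600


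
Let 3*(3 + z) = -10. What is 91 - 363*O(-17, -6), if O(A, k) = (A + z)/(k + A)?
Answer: -6377/23 ≈ -277.26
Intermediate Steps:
z = -19/3 (z = -3 + (1/3)*(-10) = -3 - 10/3 = -19/3 ≈ -6.3333)
O(A, k) = (-19/3 + A)/(A + k) (O(A, k) = (A - 19/3)/(k + A) = (-19/3 + A)/(A + k))
91 - 363*O(-17, -6) = 91 - 363*(-19/3 - 17)/(-17 - 6) = 91 - 363*(-70)/((-23)*3) = 91 - (-363)*(-70)/(23*3) = 91 - 363*70/69 = 91 - 8470/23 = -6377/23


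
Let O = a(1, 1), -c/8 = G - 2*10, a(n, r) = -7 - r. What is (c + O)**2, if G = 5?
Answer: 12544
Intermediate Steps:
c = 120 (c = -8*(5 - 2*10) = -8*(5 - 20) = -8*(-15) = 120)
O = -8 (O = -7 - 1*1 = -7 - 1 = -8)
(c + O)**2 = (120 - 8)**2 = 112**2 = 12544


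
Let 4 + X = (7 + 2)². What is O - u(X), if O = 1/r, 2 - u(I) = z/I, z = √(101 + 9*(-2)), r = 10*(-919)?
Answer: -18381/9190 + √83/77 ≈ -1.8818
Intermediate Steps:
r = -9190
z = √83 (z = √(101 - 18) = √83 ≈ 9.1104)
X = 77 (X = -4 + (7 + 2)² = -4 + 9² = -4 + 81 = 77)
u(I) = 2 - √83/I
O = -1/9190 (O = 1/(-9190) = -1/9190 ≈ -0.00010881)
O - u(X) = -1/9190 - (2 - 1*√83/77) = -1/9190 - (2 - 1*√83*1/77) = -1/9190 - (2 - √83/77) = -1/9190 + (-2 + √83/77) = -18381/9190 + √83/77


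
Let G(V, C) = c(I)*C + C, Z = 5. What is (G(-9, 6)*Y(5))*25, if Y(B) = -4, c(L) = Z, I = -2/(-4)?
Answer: -3600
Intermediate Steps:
I = ½ (I = -2*(-1)/4 = -1*(-½) = ½ ≈ 0.50000)
c(L) = 5
G(V, C) = 6*C (G(V, C) = 5*C + C = 6*C)
(G(-9, 6)*Y(5))*25 = ((6*6)*(-4))*25 = (36*(-4))*25 = -144*25 = -3600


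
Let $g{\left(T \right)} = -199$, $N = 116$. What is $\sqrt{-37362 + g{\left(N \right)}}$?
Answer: $i \sqrt{37561} \approx 193.81 i$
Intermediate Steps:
$\sqrt{-37362 + g{\left(N \right)}} = \sqrt{-37362 - 199} = \sqrt{-37561} = i \sqrt{37561}$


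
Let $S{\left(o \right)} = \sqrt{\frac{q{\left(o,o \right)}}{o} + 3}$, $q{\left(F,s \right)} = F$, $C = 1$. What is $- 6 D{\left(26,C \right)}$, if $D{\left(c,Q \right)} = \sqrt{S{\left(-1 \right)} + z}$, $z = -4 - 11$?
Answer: $- 6 i \sqrt{13} \approx - 21.633 i$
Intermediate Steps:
$z = -15$
$S{\left(o \right)} = 2$ ($S{\left(o \right)} = \sqrt{\frac{o}{o} + 3} = \sqrt{1 + 3} = \sqrt{4} = 2$)
$D{\left(c,Q \right)} = i \sqrt{13}$ ($D{\left(c,Q \right)} = \sqrt{2 - 15} = \sqrt{-13} = i \sqrt{13}$)
$- 6 D{\left(26,C \right)} = - 6 i \sqrt{13}$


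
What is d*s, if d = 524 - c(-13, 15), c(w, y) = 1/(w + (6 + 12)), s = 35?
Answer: 18333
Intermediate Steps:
c(w, y) = 1/(18 + w) (c(w, y) = 1/(w + 18) = 1/(18 + w))
d = 2619/5 (d = 524 - 1/(18 - 13) = 524 - 1/5 = 524 - 1*⅕ = 524 - ⅕ = 2619/5 ≈ 523.80)
d*s = (2619/5)*35 = 18333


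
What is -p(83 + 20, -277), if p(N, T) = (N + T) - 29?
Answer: 203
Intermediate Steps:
p(N, T) = -29 + N + T
-p(83 + 20, -277) = -(-29 + (83 + 20) - 277) = -(-29 + 103 - 277) = -1*(-203) = 203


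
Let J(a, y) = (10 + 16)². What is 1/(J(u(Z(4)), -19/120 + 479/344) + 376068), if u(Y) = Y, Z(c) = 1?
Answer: 1/376744 ≈ 2.6543e-6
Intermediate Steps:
J(a, y) = 676 (J(a, y) = 26² = 676)
1/(J(u(Z(4)), -19/120 + 479/344) + 376068) = 1/(676 + 376068) = 1/376744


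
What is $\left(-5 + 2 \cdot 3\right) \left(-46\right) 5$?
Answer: $-230$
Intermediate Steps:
$\left(-5 + 2 \cdot 3\right) \left(-46\right) 5 = \left(-5 + 6\right) \left(-46\right) 5 = 1 \left(-46\right) 5 = \left(-46\right) 5 = -230$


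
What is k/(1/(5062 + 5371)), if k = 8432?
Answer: 87971056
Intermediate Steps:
k/(1/(5062 + 5371)) = 8432/(1/(5062 + 5371)) = 8432/(1/10433) = 8432*10433 = 87971056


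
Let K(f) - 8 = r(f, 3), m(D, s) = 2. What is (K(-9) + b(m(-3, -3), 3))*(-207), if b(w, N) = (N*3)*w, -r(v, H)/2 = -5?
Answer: -7452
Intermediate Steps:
r(v, H) = 10 (r(v, H) = -2*(-5) = 10)
K(f) = 18 (K(f) = 8 + 10 = 18)
b(w, N) = 3*N*w (b(w, N) = (3*N)*w = 3*N*w)
(K(-9) + b(m(-3, -3), 3))*(-207) = (18 + 3*3*2)*(-207) = (18 + 18)*(-207) = 36*(-207) = -7452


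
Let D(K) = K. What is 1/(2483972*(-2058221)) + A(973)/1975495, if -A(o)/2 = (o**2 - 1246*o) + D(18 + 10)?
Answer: 2715803868045626529/10099843303128936940 ≈ 0.26890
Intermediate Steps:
A(o) = -56 - 2*o**2 + 2492*o (A(o) = -2*((o**2 - 1246*o) + (18 + 10)) = -2*((o**2 - 1246*o) + 28) = -2*(28 + o**2 - 1246*o) = -56 - 2*o**2 + 2492*o)
1/(2483972*(-2058221)) + A(973)/1975495 = 1/(2483972*(-2058221)) + (-56 - 2*973**2 + 2492*973)/1975495 = (1/2483972)*(-1/2058221) + (-56 - 2*946729 + 2424716)*(1/1975495) = -1/5112563333812 + (-56 - 1893458 + 2424716)*(1/1975495) = -1/5112563333812 + 531202*(1/1975495) = -1/5112563333812 + 531202/1975495 = 2715803868045626529/10099843303128936940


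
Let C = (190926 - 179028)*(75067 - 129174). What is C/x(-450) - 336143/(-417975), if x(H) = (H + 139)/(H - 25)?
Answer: -127811913010363277/129990225 ≈ -9.8324e+8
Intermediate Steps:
C = -643765086 (C = 11898*(-54107) = -643765086)
x(H) = (139 + H)/(-25 + H)
C/x(-450) - 336143/(-417975) = -643765086*(-25 - 450)/(139 - 450) - 336143/(-417975) = -643765086/(-311/(-475)) - 336143*(-1/417975) = -643765086/((-1/475*(-311))) + 336143/417975 = -643765086/311/475 + 336143/417975 = -643765086*475/311 + 336143/417975 = -305788415850/311 + 336143/417975 = -127811913010363277/129990225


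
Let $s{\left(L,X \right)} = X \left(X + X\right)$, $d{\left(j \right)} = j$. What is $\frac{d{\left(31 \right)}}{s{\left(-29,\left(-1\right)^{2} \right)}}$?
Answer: $\frac{31}{2} \approx 15.5$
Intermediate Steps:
$s{\left(L,X \right)} = 2 X^{2}$ ($s{\left(L,X \right)} = X 2 X = 2 X^{2}$)
$\frac{d{\left(31 \right)}}{s{\left(-29,\left(-1\right)^{2} \right)}} = \frac{31}{2 \left(\left(-1\right)^{2}\right)^{2}} = \frac{31}{2 \cdot 1^{2}} = \frac{31}{2 \cdot 1} = \frac{31}{2}$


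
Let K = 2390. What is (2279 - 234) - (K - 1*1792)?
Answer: 1447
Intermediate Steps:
(2279 - 234) - (K - 1*1792) = (2279 - 234) - (2390 - 1*1792) = 2045 - (2390 - 1792) = 2045 - 1*598 = 2045 - 598 = 1447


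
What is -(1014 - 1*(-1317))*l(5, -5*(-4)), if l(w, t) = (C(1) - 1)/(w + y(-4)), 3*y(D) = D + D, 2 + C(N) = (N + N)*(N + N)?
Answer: -999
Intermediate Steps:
C(N) = -2 + 4*N**2 (C(N) = -2 + (N + N)*(N + N) = -2 + (2*N)*(2*N) = -2 + 4*N**2)
y(D) = 2*D/3 (y(D) = (D + D)/3 = (2*D)/3 = 2*D/3)
l(w, t) = 1/(-8/3 + w) (l(w, t) = ((-2 + 4*1**2) - 1)/(w + (2/3)*(-4)) = ((-2 + 4*1) - 1)/(w - 8/3) = ((-2 + 4) - 1)/(-8/3 + w) = (2 - 1)/(-8/3 + w) = 1/(-8/3 + w))
-(1014 - 1*(-1317))*l(5, -5*(-4)) = -(1014 - 1*(-1317))*3/(-8 + 3*5) = -(1014 + 1317)*3/(-8 + 15) = -2331*3/7 = -1*999 = -999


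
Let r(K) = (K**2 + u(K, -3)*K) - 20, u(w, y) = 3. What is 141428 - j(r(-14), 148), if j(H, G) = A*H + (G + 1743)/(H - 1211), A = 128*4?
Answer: 78429031/1077 ≈ 72822.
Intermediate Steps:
A = 512
r(K) = -20 + K**2 + 3*K (r(K) = (K**2 + 3*K) - 20 = -20 + K**2 + 3*K)
j(H, G) = 512*H + (1743 + G)/(-1211 + H) (j(H, G) = 512*H + (G + 1743)/(H - 1211) = 512*H + (1743 + G)/(-1211 + H))
141428 - j(r(-14), 148) = 141428 - (1743 + 148 - 620032*(-20 + (-14)**2 + 3*(-14)) + 512*(-20 + (-14)**2 + 3*(-14))**2)/(-1211 + (-20 + (-14)**2 + 3*(-14))) = 141428 - (1743 + 148 - 620032*(-20 + 196 - 42) + 512*(-20 + 196 - 42)**2)/(-1211 + (-20 + 196 - 42)) = 141428 - (1743 + 148 - 620032*134 + 512*134**2)/(-1211 + 134) = 141428 - (1743 + 148 - 83084288 + 512*17956)/(-1077) = 141428 - (-1)*(1743 + 148 - 83084288 + 9193472)/1077 = 141428 - (-1)*(-73888925)/1077 = 141428 - 1*73888925/1077 = 141428 - 73888925/1077 = 78429031/1077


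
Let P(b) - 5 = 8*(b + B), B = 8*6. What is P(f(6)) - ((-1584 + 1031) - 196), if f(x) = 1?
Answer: 1146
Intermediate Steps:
B = 48
P(b) = 389 + 8*b (P(b) = 5 + 8*(b + 48) = 5 + 8*(48 + b) = 5 + (384 + 8*b) = 389 + 8*b)
P(f(6)) - ((-1584 + 1031) - 196) = (389 + 8*1) - ((-1584 + 1031) - 196) = (389 + 8) - (-553 - 196) = 397 - 1*(-749) = 397 + 749 = 1146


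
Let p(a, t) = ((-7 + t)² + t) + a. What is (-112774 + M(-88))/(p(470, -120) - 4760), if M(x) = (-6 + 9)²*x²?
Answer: -43078/11719 ≈ -3.6759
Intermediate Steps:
M(x) = 9*x² (M(x) = 3²*x² = 9*x²)
p(a, t) = a + t + (-7 + t)² (p(a, t) = (t + (-7 + t)²) + a = a + t + (-7 + t)²)
(-112774 + M(-88))/(p(470, -120) - 4760) = (-112774 + 9*(-88)²)/((470 - 120 + (-7 - 120)²) - 4760) = (-112774 + 9*7744)/((470 - 120 + (-127)²) - 4760) = (-112774 + 69696)/((470 - 120 + 16129) - 4760) = -43078/(16479 - 4760) = -43078/11719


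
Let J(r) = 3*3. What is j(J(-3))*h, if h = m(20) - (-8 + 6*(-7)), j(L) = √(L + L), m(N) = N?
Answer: 210*√2 ≈ 296.98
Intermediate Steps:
J(r) = 9
j(L) = √2*√L (j(L) = √(2*L) = √2*√L)
h = 70 (h = 20 - (-8 + 6*(-7)) = 20 - (-8 - 42) = 20 - 1*(-50) = 20 + 50 = 70)
j(J(-3))*h = (√2*√9)*70 = (√2*3)*70 = (3*√2)*70 = 210*√2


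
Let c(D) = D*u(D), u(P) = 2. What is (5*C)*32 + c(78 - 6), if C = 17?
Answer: 2864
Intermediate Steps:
c(D) = 2*D (c(D) = D*2 = 2*D)
(5*C)*32 + c(78 - 6) = (5*17)*32 + 2*(78 - 6) = 85*32 + 2*72 = 2720 + 144 = 2864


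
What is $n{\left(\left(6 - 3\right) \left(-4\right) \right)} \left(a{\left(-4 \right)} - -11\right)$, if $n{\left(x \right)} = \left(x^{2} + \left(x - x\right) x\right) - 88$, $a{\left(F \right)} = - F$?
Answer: $840$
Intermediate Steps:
$n{\left(x \right)} = -88 + x^{2}$ ($n{\left(x \right)} = \left(x^{2} + 0 x\right) - 88 = \left(x^{2} + 0\right) - 88 = x^{2} - 88 = -88 + x^{2}$)
$n{\left(\left(6 - 3\right) \left(-4\right) \right)} \left(a{\left(-4 \right)} - -11\right) = \left(-88 + \left(\left(6 - 3\right) \left(-4\right)\right)^{2}\right) \left(\left(-1\right) \left(-4\right) - -11\right) = \left(-88 + \left(3 \left(-4\right)\right)^{2}\right) \left(4 + 11\right) = \left(-88 + \left(-12\right)^{2}\right) 15 = \left(-88 + 144\right) 15 = 56 \cdot 15 = 840$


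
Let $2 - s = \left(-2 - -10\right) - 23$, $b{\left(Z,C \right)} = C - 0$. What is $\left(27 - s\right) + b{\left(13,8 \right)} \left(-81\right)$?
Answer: $-638$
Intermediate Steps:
$b{\left(Z,C \right)} = C$ ($b{\left(Z,C \right)} = C + 0 = C$)
$s = 17$ ($s = 2 - \left(\left(-2 - -10\right) - 23\right) = 2 - \left(\left(-2 + 10\right) - 23\right) = 2 - \left(8 - 23\right) = 2 - -15 = 2 + 15 = 17$)
$\left(27 - s\right) + b{\left(13,8 \right)} \left(-81\right) = \left(27 - 17\right) + 8 \left(-81\right) = \left(27 - 17\right) - 648 = 10 - 648 = -638$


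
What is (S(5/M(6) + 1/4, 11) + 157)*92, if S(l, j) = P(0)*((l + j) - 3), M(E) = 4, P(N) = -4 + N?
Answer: 10948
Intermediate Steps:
S(l, j) = 12 - 4*j - 4*l (S(l, j) = (-4 + 0)*((l + j) - 3) = -4*((j + l) - 3) = -4*(-3 + j + l) = 12 - 4*j - 4*l)
(S(5/M(6) + 1/4, 11) + 157)*92 = ((12 - 4*11 - 4*(5/4 + 1/4)) + 157)*92 = ((12 - 44 - 4*(5*(¼) + 1*(¼))) + 157)*92 = ((12 - 44 - 4*(5/4 + ¼)) + 157)*92 = ((12 - 44 - 4*3/2) + 157)*92 = ((12 - 44 - 6) + 157)*92 = (-38 + 157)*92 = 119*92 = 10948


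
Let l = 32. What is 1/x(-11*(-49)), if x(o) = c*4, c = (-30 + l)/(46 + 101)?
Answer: 147/8 ≈ 18.375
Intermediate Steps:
c = 2/147 (c = (-30 + 32)/(46 + 101) = 2/147 ≈ 0.013605)
x(o) = 8/147 (x(o) = (2/147)*4 = 8/147)
1/x(-11*(-49)) = 1/(8/147) = 147/8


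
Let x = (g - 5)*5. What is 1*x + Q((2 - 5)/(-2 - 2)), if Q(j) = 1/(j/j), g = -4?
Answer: -44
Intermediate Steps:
Q(j) = 1 (Q(j) = 1/1 = 1)
x = -45 (x = (-4 - 5)*5 = -9*5 = -45)
1*x + Q((2 - 5)/(-2 - 2)) = 1*(-45) + 1 = -45 + 1 = -44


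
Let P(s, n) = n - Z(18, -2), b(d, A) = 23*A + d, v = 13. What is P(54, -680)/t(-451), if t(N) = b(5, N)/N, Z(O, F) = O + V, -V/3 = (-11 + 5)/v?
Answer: -1025123/33696 ≈ -30.423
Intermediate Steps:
V = 18/13 (V = -3*(-11 + 5)/13 = -(-18)/13 = -3*(-6/13) = 18/13 ≈ 1.3846)
Z(O, F) = 18/13 + O (Z(O, F) = O + 18/13 = 18/13 + O)
b(d, A) = d + 23*A
P(s, n) = -252/13 + n (P(s, n) = n - (18/13 + 18) = n - 1*252/13 = n - 252/13 = -252/13 + n)
t(N) = (5 + 23*N)/N
P(54, -680)/t(-451) = (-252/13 - 680)/(23 + 5/(-451)) = -9092/(13*(23 + 5*(-1/451))) = -9092/(13*(23 - 5/451)) = -9092/(13*10368/451) = -9092/13*451/10368 = -1025123/33696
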